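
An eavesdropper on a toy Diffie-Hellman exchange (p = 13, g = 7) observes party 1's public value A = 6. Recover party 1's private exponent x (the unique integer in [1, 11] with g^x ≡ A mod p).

7

Try successive powers of 7 modulo 13:
7^1 ≡ 7
7^2 ≡ 10
7^3 ≡ 5
7^4 ≡ 9
7^5 ≡ 11
7^6 ≡ 12
7^7 ≡ 6
Found: x = 7.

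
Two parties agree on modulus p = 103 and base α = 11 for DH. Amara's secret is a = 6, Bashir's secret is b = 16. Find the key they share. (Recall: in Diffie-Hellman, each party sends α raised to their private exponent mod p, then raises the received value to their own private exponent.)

Amara sends A = α^a mod p = 11^6 mod 103.
11^1 ≡ 11 (mod 103)
11^2 = (11^1)^2 ≡ 11^2 = 121 ≡ 18 (mod 103)
11^4 = (11^2)^2 ≡ 18^2 = 324 ≡ 15 (mod 103)
11^6 = 11^4 · 11^2 ≡ 15 · 18 ≡ 64 (mod 103).
So A = 64. Bashir then computes K = A^b mod p = 64^16 mod 103.
64^1 ≡ 64 (mod 103)
64^2 = (64^1)^2 ≡ 64^2 = 4096 ≡ 79 (mod 103)
64^4 = (64^2)^2 ≡ 79^2 = 6241 ≡ 61 (mod 103)
64^8 = (64^4)^2 ≡ 61^2 = 3721 ≡ 13 (mod 103)
64^16 = (64^8)^2 ≡ 13^2 = 169 ≡ 66 (mod 103)

66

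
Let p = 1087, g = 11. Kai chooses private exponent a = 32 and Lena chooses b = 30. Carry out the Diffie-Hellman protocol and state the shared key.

Kai sends A = g^a mod p = 11^32 mod 1087.
11^1 ≡ 11 (mod 1087)
11^2 = (11^1)^2 ≡ 11^2 = 121 ≡ 121 (mod 1087)
11^4 = (11^2)^2 ≡ 121^2 = 14641 ≡ 510 (mod 1087)
11^8 = (11^4)^2 ≡ 510^2 = 260100 ≡ 307 (mod 1087)
11^16 = (11^8)^2 ≡ 307^2 = 94249 ≡ 767 (mod 1087)
11^32 = (11^16)^2 ≡ 767^2 = 588289 ≡ 222 (mod 1087)
So A = 222. Lena then computes K = A^b mod p = 222^30 mod 1087.
222^1 ≡ 222 (mod 1087)
222^2 = (222^1)^2 ≡ 222^2 = 49284 ≡ 369 (mod 1087)
222^4 = (222^2)^2 ≡ 369^2 = 136161 ≡ 286 (mod 1087)
222^8 = (222^4)^2 ≡ 286^2 = 81796 ≡ 271 (mod 1087)
222^16 = (222^8)^2 ≡ 271^2 = 73441 ≡ 612 (mod 1087)
222^30 = 222^16 · 222^8 · 222^4 · 222^2 ≡ 612 · 271 · 286 · 369 ≡ 962 (mod 1087).

962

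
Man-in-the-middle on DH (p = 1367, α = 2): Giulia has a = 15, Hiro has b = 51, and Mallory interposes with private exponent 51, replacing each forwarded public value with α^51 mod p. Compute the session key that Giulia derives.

632

Giulia receives Mallory's public value M = 2^51 mod 1367 instead of the honest one.
2^1 ≡ 2 (mod 1367)
2^2 = (2^1)^2 ≡ 2^2 = 4 ≡ 4 (mod 1367)
2^4 = (2^2)^2 ≡ 4^2 = 16 ≡ 16 (mod 1367)
2^8 = (2^4)^2 ≡ 16^2 = 256 ≡ 256 (mod 1367)
2^16 = (2^8)^2 ≡ 256^2 = 65536 ≡ 1287 (mod 1367)
2^32 = (2^16)^2 ≡ 1287^2 = 1656369 ≡ 932 (mod 1367)
2^51 = 2^32 · 2^16 · 2^2 · 2^1 ≡ 932 · 1287 · 4 · 2 ≡ 899 (mod 1367).
So M = 899. Giulia computes K = M^15 mod 1367.
899^1 ≡ 899 (mod 1367)
899^2 = (899^1)^2 ≡ 899^2 = 808201 ≡ 304 (mod 1367)
899^4 = (899^2)^2 ≡ 304^2 = 92416 ≡ 827 (mod 1367)
899^8 = (899^4)^2 ≡ 827^2 = 683929 ≡ 429 (mod 1367)
899^15 = 899^8 · 899^4 · 899^2 · 899^1 ≡ 429 · 827 · 304 · 899 ≡ 632 (mod 1367).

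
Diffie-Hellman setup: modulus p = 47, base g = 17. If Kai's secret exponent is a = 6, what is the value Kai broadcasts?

14

Public value = 17^{6} \pmod{47}.
17^1 ≡ 17 (mod 47)
17^2 = (17^1)^2 ≡ 17^2 = 289 ≡ 7 (mod 47)
17^4 = (17^2)^2 ≡ 7^2 = 49 ≡ 2 (mod 47)
17^6 = 17^4 · 17^2 ≡ 2 · 7 ≡ 14 (mod 47).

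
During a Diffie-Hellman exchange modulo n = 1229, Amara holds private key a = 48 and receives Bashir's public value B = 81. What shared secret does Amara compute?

Shared key K = 81^48 mod 1229.
81^1 ≡ 81 (mod 1229)
81^2 = (81^1)^2 ≡ 81^2 = 6561 ≡ 416 (mod 1229)
81^4 = (81^2)^2 ≡ 416^2 = 173056 ≡ 996 (mod 1229)
81^8 = (81^4)^2 ≡ 996^2 = 992016 ≡ 213 (mod 1229)
81^16 = (81^8)^2 ≡ 213^2 = 45369 ≡ 1125 (mod 1229)
81^32 = (81^16)^2 ≡ 1125^2 = 1265625 ≡ 984 (mod 1229)
81^48 = 81^32 · 81^16 ≡ 984 · 1125 ≡ 900 (mod 1229).

900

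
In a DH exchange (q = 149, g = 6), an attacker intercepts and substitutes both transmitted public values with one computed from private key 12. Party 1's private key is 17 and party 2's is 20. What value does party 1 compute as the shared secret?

Party 1 receives an attacker's public value M = 6^12 mod 149 instead of the honest one.
6^1 ≡ 6 (mod 149)
6^2 = (6^1)^2 ≡ 6^2 = 36 ≡ 36 (mod 149)
6^4 = (6^2)^2 ≡ 36^2 = 1296 ≡ 104 (mod 149)
6^8 = (6^4)^2 ≡ 104^2 = 10816 ≡ 88 (mod 149)
6^12 = 6^8 · 6^4 ≡ 88 · 104 ≡ 63 (mod 149).
So M = 63. Party 1 computes K = M^17 mod 149.
63^1 ≡ 63 (mod 149)
63^2 = (63^1)^2 ≡ 63^2 = 3969 ≡ 95 (mod 149)
63^4 = (63^2)^2 ≡ 95^2 = 9025 ≡ 85 (mod 149)
63^8 = (63^4)^2 ≡ 85^2 = 7225 ≡ 73 (mod 149)
63^16 = (63^8)^2 ≡ 73^2 = 5329 ≡ 114 (mod 149)
63^17 = 63^16 · 63^1 ≡ 114 · 63 ≡ 30 (mod 149).

30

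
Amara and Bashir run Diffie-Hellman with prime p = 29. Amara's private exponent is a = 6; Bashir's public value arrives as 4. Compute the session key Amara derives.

Shared key K = 4^6 mod 29.
4^1 ≡ 4 (mod 29)
4^2 = (4^1)^2 ≡ 4^2 = 16 ≡ 16 (mod 29)
4^4 = (4^2)^2 ≡ 16^2 = 256 ≡ 24 (mod 29)
4^6 = 4^4 · 4^2 ≡ 24 · 16 ≡ 7 (mod 29).

7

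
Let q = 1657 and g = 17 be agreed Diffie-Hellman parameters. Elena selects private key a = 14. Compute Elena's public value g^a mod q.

Public value = 17^14 mod 1657.
17^1 ≡ 17 (mod 1657)
17^2 = (17^1)^2 ≡ 17^2 = 289 ≡ 289 (mod 1657)
17^4 = (17^2)^2 ≡ 289^2 = 83521 ≡ 671 (mod 1657)
17^8 = (17^4)^2 ≡ 671^2 = 450241 ≡ 1194 (mod 1657)
17^14 = 17^8 · 17^4 · 17^2 ≡ 1194 · 671 · 289 ≡ 48 (mod 1657).

48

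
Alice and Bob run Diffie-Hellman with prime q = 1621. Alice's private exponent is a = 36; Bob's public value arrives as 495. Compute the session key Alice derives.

9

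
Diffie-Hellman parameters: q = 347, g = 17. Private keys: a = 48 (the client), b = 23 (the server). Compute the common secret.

194

The server sends B = g^b mod q = 17^23 mod 347.
17^1 ≡ 17 (mod 347)
17^2 = (17^1)^2 ≡ 17^2 = 289 ≡ 289 (mod 347)
17^4 = (17^2)^2 ≡ 289^2 = 83521 ≡ 241 (mod 347)
17^8 = (17^4)^2 ≡ 241^2 = 58081 ≡ 132 (mod 347)
17^16 = (17^8)^2 ≡ 132^2 = 17424 ≡ 74 (mod 347)
17^23 = 17^16 · 17^4 · 17^2 · 17^1 ≡ 74 · 241 · 289 · 17 ≡ 248 (mod 347).
So B = 248. The client then computes K = B^a mod q = 248^48 mod 347.
248^1 ≡ 248 (mod 347)
248^2 = (248^1)^2 ≡ 248^2 = 61504 ≡ 85 (mod 347)
248^4 = (248^2)^2 ≡ 85^2 = 7225 ≡ 285 (mod 347)
248^8 = (248^4)^2 ≡ 285^2 = 81225 ≡ 27 (mod 347)
248^16 = (248^8)^2 ≡ 27^2 = 729 ≡ 35 (mod 347)
248^32 = (248^16)^2 ≡ 35^2 = 1225 ≡ 184 (mod 347)
248^48 = 248^32 · 248^16 ≡ 184 · 35 ≡ 194 (mod 347).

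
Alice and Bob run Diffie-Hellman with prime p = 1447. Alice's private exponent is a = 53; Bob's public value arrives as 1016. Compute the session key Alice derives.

1205

Shared key K = 1016^53 mod 1447.
1016^1 ≡ 1016 (mod 1447)
1016^2 = (1016^1)^2 ≡ 1016^2 = 1032256 ≡ 545 (mod 1447)
1016^4 = (1016^2)^2 ≡ 545^2 = 297025 ≡ 390 (mod 1447)
1016^8 = (1016^4)^2 ≡ 390^2 = 152100 ≡ 165 (mod 1447)
1016^16 = (1016^8)^2 ≡ 165^2 = 27225 ≡ 1179 (mod 1447)
1016^32 = (1016^16)^2 ≡ 1179^2 = 1390041 ≡ 921 (mod 1447)
1016^53 = 1016^32 · 1016^16 · 1016^4 · 1016^1 ≡ 921 · 1179 · 390 · 1016 ≡ 1205 (mod 1447).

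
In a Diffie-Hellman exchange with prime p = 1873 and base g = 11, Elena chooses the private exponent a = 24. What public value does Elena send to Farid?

1716

Public value = 11^24 (mod 1873).
11^1 ≡ 11 (mod 1873)
11^2 = (11^1)^2 ≡ 11^2 = 121 ≡ 121 (mod 1873)
11^4 = (11^2)^2 ≡ 121^2 = 14641 ≡ 1530 (mod 1873)
11^8 = (11^4)^2 ≡ 1530^2 = 2340900 ≡ 1523 (mod 1873)
11^16 = (11^8)^2 ≡ 1523^2 = 2319529 ≡ 755 (mod 1873)
11^24 = 11^16 · 11^8 ≡ 755 · 1523 ≡ 1716 (mod 1873).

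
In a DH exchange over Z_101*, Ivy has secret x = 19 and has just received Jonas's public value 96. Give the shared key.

Shared key K = 96^19 mod 101.
96^1 ≡ 96 (mod 101)
96^2 = (96^1)^2 ≡ 96^2 = 9216 ≡ 25 (mod 101)
96^4 = (96^2)^2 ≡ 25^2 = 625 ≡ 19 (mod 101)
96^8 = (96^4)^2 ≡ 19^2 = 361 ≡ 58 (mod 101)
96^16 = (96^8)^2 ≡ 58^2 = 3364 ≡ 31 (mod 101)
96^19 = 96^16 · 96^2 · 96^1 ≡ 31 · 25 · 96 ≡ 64 (mod 101).

64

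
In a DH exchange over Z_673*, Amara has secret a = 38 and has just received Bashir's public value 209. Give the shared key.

326

Shared key K = 209^38 mod 673.
209^1 ≡ 209 (mod 673)
209^2 = (209^1)^2 ≡ 209^2 = 43681 ≡ 609 (mod 673)
209^4 = (209^2)^2 ≡ 609^2 = 370881 ≡ 58 (mod 673)
209^8 = (209^4)^2 ≡ 58^2 = 3364 ≡ 672 (mod 673)
209^16 = (209^8)^2 ≡ 672^2 = 451584 ≡ 1 (mod 673)
209^32 = (209^16)^2 ≡ 1^2 = 1 ≡ 1 (mod 673)
209^38 = 209^32 · 209^4 · 209^2 ≡ 1 · 58 · 609 ≡ 326 (mod 673).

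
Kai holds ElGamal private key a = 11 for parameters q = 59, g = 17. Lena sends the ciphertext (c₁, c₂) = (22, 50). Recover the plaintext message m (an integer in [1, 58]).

Shared mask s = c₁^a mod q = 22^11 mod 59.
22^1 ≡ 22 (mod 59)
22^2 = (22^1)^2 ≡ 22^2 = 484 ≡ 12 (mod 59)
22^4 = (22^2)^2 ≡ 12^2 = 144 ≡ 26 (mod 59)
22^8 = (22^4)^2 ≡ 26^2 = 676 ≡ 27 (mod 59)
22^11 = 22^8 · 22^2 · 22^1 ≡ 27 · 12 · 22 ≡ 48 (mod 59).
So s = 48; s⁻¹ ≡ 16 (mod 59).
m = c₂ · s⁻¹ mod 59 = 50 · 16 mod 59 = 33.

33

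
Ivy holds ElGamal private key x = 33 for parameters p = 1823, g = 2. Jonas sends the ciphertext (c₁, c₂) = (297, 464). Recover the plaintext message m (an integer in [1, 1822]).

1134

Shared mask s = c₁^x mod p = 297^33 mod 1823.
297^1 ≡ 297 (mod 1823)
297^2 = (297^1)^2 ≡ 297^2 = 88209 ≡ 705 (mod 1823)
297^4 = (297^2)^2 ≡ 705^2 = 497025 ≡ 1169 (mod 1823)
297^8 = (297^4)^2 ≡ 1169^2 = 1366561 ≡ 1134 (mod 1823)
297^16 = (297^8)^2 ≡ 1134^2 = 1285956 ≡ 741 (mod 1823)
297^32 = (297^16)^2 ≡ 741^2 = 549081 ≡ 358 (mod 1823)
297^33 = 297^32 · 297^1 ≡ 358 · 297 ≡ 592 (mod 1823).
So s = 592; s⁻¹ ≡ 1629 (mod 1823).
m = c₂ · s⁻¹ mod 1823 = 464 · 1629 mod 1823 = 1134.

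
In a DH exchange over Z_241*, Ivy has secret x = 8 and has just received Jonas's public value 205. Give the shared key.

Shared key K = 205^8 mod 241.
205^1 ≡ 205 (mod 241)
205^2 = (205^1)^2 ≡ 205^2 = 42025 ≡ 91 (mod 241)
205^4 = (205^2)^2 ≡ 91^2 = 8281 ≡ 87 (mod 241)
205^8 = (205^4)^2 ≡ 87^2 = 7569 ≡ 98 (mod 241)

98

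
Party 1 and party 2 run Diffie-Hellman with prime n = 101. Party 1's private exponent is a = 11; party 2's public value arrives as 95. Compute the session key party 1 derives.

Shared key K = 95^11 mod 101.
95^1 ≡ 95 (mod 101)
95^2 = (95^1)^2 ≡ 95^2 = 9025 ≡ 36 (mod 101)
95^4 = (95^2)^2 ≡ 36^2 = 1296 ≡ 84 (mod 101)
95^8 = (95^4)^2 ≡ 84^2 = 7056 ≡ 87 (mod 101)
95^11 = 95^8 · 95^2 · 95^1 ≡ 87 · 36 · 95 ≡ 95 (mod 101).

95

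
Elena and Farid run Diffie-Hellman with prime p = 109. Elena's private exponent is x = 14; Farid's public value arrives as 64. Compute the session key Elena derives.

Shared key K = 64^14 mod 109.
64^1 ≡ 64 (mod 109)
64^2 = (64^1)^2 ≡ 64^2 = 4096 ≡ 63 (mod 109)
64^4 = (64^2)^2 ≡ 63^2 = 3969 ≡ 45 (mod 109)
64^8 = (64^4)^2 ≡ 45^2 = 2025 ≡ 63 (mod 109)
64^14 = 64^8 · 64^4 · 64^2 ≡ 63 · 45 · 63 ≡ 63 (mod 109).

63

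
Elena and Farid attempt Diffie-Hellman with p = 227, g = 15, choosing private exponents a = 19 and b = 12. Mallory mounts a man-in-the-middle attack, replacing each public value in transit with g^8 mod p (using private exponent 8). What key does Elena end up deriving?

132

Elena receives Mallory's public value M = 15^8 mod 227 instead of the honest one.
15^1 ≡ 15 (mod 227)
15^2 = (15^1)^2 ≡ 15^2 = 225 ≡ 225 (mod 227)
15^4 = (15^2)^2 ≡ 225^2 = 50625 ≡ 4 (mod 227)
15^8 = (15^4)^2 ≡ 4^2 = 16 ≡ 16 (mod 227)
So M = 16. Elena computes K = M^19 mod 227.
16^1 ≡ 16 (mod 227)
16^2 = (16^1)^2 ≡ 16^2 = 256 ≡ 29 (mod 227)
16^4 = (16^2)^2 ≡ 29^2 = 841 ≡ 160 (mod 227)
16^8 = (16^4)^2 ≡ 160^2 = 25600 ≡ 176 (mod 227)
16^16 = (16^8)^2 ≡ 176^2 = 30976 ≡ 104 (mod 227)
16^19 = 16^16 · 16^2 · 16^1 ≡ 104 · 29 · 16 ≡ 132 (mod 227).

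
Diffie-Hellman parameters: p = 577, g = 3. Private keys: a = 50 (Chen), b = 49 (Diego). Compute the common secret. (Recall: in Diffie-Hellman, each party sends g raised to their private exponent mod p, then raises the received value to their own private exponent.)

Chen sends A = g^a mod p = 3^50 mod 577.
3^1 ≡ 3 (mod 577)
3^2 = (3^1)^2 ≡ 3^2 = 9 ≡ 9 (mod 577)
3^4 = (3^2)^2 ≡ 9^2 = 81 ≡ 81 (mod 577)
3^8 = (3^4)^2 ≡ 81^2 = 6561 ≡ 214 (mod 577)
3^16 = (3^8)^2 ≡ 214^2 = 45796 ≡ 213 (mod 577)
3^32 = (3^16)^2 ≡ 213^2 = 45369 ≡ 363 (mod 577)
3^50 = 3^32 · 3^16 · 3^2 ≡ 363 · 213 · 9 ≡ 9 (mod 577).
So A = 9. Diego then computes K = A^b mod p = 9^49 mod 577.
9^1 ≡ 9 (mod 577)
9^2 = (9^1)^2 ≡ 9^2 = 81 ≡ 81 (mod 577)
9^4 = (9^2)^2 ≡ 81^2 = 6561 ≡ 214 (mod 577)
9^8 = (9^4)^2 ≡ 214^2 = 45796 ≡ 213 (mod 577)
9^16 = (9^8)^2 ≡ 213^2 = 45369 ≡ 363 (mod 577)
9^32 = (9^16)^2 ≡ 363^2 = 131769 ≡ 213 (mod 577)
9^49 = 9^32 · 9^16 · 9^1 ≡ 213 · 363 · 9 ≡ 9 (mod 577).

9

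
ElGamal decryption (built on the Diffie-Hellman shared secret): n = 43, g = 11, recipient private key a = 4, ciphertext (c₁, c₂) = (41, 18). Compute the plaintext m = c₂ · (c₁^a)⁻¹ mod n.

Shared mask s = c₁^a mod n = 41^4 mod 43.
41^1 ≡ 41 (mod 43)
41^2 = (41^1)^2 ≡ 41^2 = 1681 ≡ 4 (mod 43)
41^4 = (41^2)^2 ≡ 4^2 = 16 ≡ 16 (mod 43)
So s = 16; s⁻¹ ≡ 35 (mod 43).
m = c₂ · s⁻¹ mod 43 = 18 · 35 mod 43 = 28.

28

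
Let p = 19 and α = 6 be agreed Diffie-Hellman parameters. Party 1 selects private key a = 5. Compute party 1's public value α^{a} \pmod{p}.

5

Public value = 6^{5} \pmod{19}.
6^1 ≡ 6 (mod 19)
6^2 = (6^1)^2 ≡ 6^2 = 36 ≡ 17 (mod 19)
6^4 = (6^2)^2 ≡ 17^2 = 289 ≡ 4 (mod 19)
6^5 = 6^4 · 6^1 ≡ 4 · 6 ≡ 5 (mod 19).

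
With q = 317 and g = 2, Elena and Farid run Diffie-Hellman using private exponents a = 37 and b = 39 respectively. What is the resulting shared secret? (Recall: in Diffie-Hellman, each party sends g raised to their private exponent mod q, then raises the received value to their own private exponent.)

Farid sends B = g^b mod q = 2^39 mod 317.
2^1 ≡ 2 (mod 317)
2^2 = (2^1)^2 ≡ 2^2 = 4 ≡ 4 (mod 317)
2^4 = (2^2)^2 ≡ 4^2 = 16 ≡ 16 (mod 317)
2^8 = (2^4)^2 ≡ 16^2 = 256 ≡ 256 (mod 317)
2^16 = (2^8)^2 ≡ 256^2 = 65536 ≡ 234 (mod 317)
2^32 = (2^16)^2 ≡ 234^2 = 54756 ≡ 232 (mod 317)
2^39 = 2^32 · 2^4 · 2^2 · 2^1 ≡ 232 · 16 · 4 · 2 ≡ 215 (mod 317).
So B = 215. Elena then computes K = B^a mod q = 215^37 mod 317.
215^1 ≡ 215 (mod 317)
215^2 = (215^1)^2 ≡ 215^2 = 46225 ≡ 260 (mod 317)
215^4 = (215^2)^2 ≡ 260^2 = 67600 ≡ 79 (mod 317)
215^8 = (215^4)^2 ≡ 79^2 = 6241 ≡ 218 (mod 317)
215^16 = (215^8)^2 ≡ 218^2 = 47524 ≡ 291 (mod 317)
215^32 = (215^16)^2 ≡ 291^2 = 84681 ≡ 42 (mod 317)
215^37 = 215^32 · 215^4 · 215^1 ≡ 42 · 79 · 215 ≡ 120 (mod 317).

120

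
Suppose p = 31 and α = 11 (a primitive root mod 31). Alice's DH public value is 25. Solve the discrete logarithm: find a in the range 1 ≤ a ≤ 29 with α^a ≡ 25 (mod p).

Try successive powers of 11 modulo 31:
11^1 ≡ 11
11^2 ≡ 28
11^3 ≡ 29
11^4 ≡ 9
11^5 ≡ 6
11^6 ≡ 4
11^7 ≡ 13
11^8 ≡ 19
11^9 ≡ 23
11^10 ≡ 5
11^11 ≡ 24
11^12 ≡ 16
11^13 ≡ 21
11^14 ≡ 14
11^15 ≡ 30
11^16 ≡ 20
11^17 ≡ 3
11^18 ≡ 2
11^19 ≡ 22
11^20 ≡ 25
Found: a = 20.

20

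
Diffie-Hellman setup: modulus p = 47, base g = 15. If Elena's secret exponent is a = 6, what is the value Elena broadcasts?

Public value = 15^6 mod 47.
15^1 ≡ 15 (mod 47)
15^2 = (15^1)^2 ≡ 15^2 = 225 ≡ 37 (mod 47)
15^4 = (15^2)^2 ≡ 37^2 = 1369 ≡ 6 (mod 47)
15^6 = 15^4 · 15^2 ≡ 6 · 37 ≡ 34 (mod 47).

34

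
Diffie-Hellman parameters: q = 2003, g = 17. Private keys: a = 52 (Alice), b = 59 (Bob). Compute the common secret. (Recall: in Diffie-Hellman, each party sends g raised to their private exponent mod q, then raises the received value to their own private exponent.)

1685

Bob sends B = g^b mod q = 17^59 mod 2003.
17^1 ≡ 17 (mod 2003)
17^2 = (17^1)^2 ≡ 17^2 = 289 ≡ 289 (mod 2003)
17^4 = (17^2)^2 ≡ 289^2 = 83521 ≡ 1398 (mod 2003)
17^8 = (17^4)^2 ≡ 1398^2 = 1954404 ≡ 1479 (mod 2003)
17^16 = (17^8)^2 ≡ 1479^2 = 2187441 ≡ 165 (mod 2003)
17^32 = (17^16)^2 ≡ 165^2 = 27225 ≡ 1186 (mod 2003)
17^59 = 17^32 · 17^16 · 17^8 · 17^2 · 17^1 ≡ 1186 · 165 · 1479 · 289 · 17 ≡ 1927 (mod 2003).
So B = 1927. Alice then computes K = B^a mod q = 1927^52 mod 2003.
1927^1 ≡ 1927 (mod 2003)
1927^2 = (1927^1)^2 ≡ 1927^2 = 3713329 ≡ 1770 (mod 2003)
1927^4 = (1927^2)^2 ≡ 1770^2 = 3132900 ≡ 208 (mod 2003)
1927^8 = (1927^4)^2 ≡ 208^2 = 43264 ≡ 1201 (mod 2003)
1927^16 = (1927^8)^2 ≡ 1201^2 = 1442401 ≡ 241 (mod 2003)
1927^32 = (1927^16)^2 ≡ 241^2 = 58081 ≡ 1997 (mod 2003)
1927^52 = 1927^32 · 1927^16 · 1927^4 ≡ 1997 · 241 · 208 ≡ 1685 (mod 2003).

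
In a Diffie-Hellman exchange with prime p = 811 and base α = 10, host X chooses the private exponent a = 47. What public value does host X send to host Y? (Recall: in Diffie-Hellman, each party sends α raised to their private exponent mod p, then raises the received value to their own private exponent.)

Public value = 10^47 mod 811.
10^1 ≡ 10 (mod 811)
10^2 = (10^1)^2 ≡ 10^2 = 100 ≡ 100 (mod 811)
10^4 = (10^2)^2 ≡ 100^2 = 10000 ≡ 268 (mod 811)
10^8 = (10^4)^2 ≡ 268^2 = 71824 ≡ 456 (mod 811)
10^16 = (10^8)^2 ≡ 456^2 = 207936 ≡ 320 (mod 811)
10^32 = (10^16)^2 ≡ 320^2 = 102400 ≡ 214 (mod 811)
10^47 = 10^32 · 10^8 · 10^4 · 10^2 · 10^1 ≡ 214 · 456 · 268 · 100 · 10 ≡ 360 (mod 811).

360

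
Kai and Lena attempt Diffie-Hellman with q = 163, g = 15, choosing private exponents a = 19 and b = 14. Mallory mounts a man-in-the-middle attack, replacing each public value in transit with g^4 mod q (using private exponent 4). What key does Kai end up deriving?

97

Kai receives Mallory's public value M = 15^4 mod 163 instead of the honest one.
15^1 ≡ 15 (mod 163)
15^2 = (15^1)^2 ≡ 15^2 = 225 ≡ 62 (mod 163)
15^4 = (15^2)^2 ≡ 62^2 = 3844 ≡ 95 (mod 163)
So M = 95. Kai computes K = M^19 mod 163.
95^1 ≡ 95 (mod 163)
95^2 = (95^1)^2 ≡ 95^2 = 9025 ≡ 60 (mod 163)
95^4 = (95^2)^2 ≡ 60^2 = 3600 ≡ 14 (mod 163)
95^8 = (95^4)^2 ≡ 14^2 = 196 ≡ 33 (mod 163)
95^16 = (95^8)^2 ≡ 33^2 = 1089 ≡ 111 (mod 163)
95^19 = 95^16 · 95^2 · 95^1 ≡ 111 · 60 · 95 ≡ 97 (mod 163).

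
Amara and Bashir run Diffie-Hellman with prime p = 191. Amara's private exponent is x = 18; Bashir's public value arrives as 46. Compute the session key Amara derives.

Shared key K = 46^18 mod 191.
46^1 ≡ 46 (mod 191)
46^2 = (46^1)^2 ≡ 46^2 = 2116 ≡ 15 (mod 191)
46^4 = (46^2)^2 ≡ 15^2 = 225 ≡ 34 (mod 191)
46^8 = (46^4)^2 ≡ 34^2 = 1156 ≡ 10 (mod 191)
46^16 = (46^8)^2 ≡ 10^2 = 100 ≡ 100 (mod 191)
46^18 = 46^16 · 46^2 ≡ 100 · 15 ≡ 163 (mod 191).

163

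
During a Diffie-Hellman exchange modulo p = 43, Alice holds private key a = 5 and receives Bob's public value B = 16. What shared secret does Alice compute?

21

Shared key K = 16^5 mod 43.
16^1 ≡ 16 (mod 43)
16^2 = (16^1)^2 ≡ 16^2 = 256 ≡ 41 (mod 43)
16^4 = (16^2)^2 ≡ 41^2 = 1681 ≡ 4 (mod 43)
16^5 = 16^4 · 16^1 ≡ 4 · 16 ≡ 21 (mod 43).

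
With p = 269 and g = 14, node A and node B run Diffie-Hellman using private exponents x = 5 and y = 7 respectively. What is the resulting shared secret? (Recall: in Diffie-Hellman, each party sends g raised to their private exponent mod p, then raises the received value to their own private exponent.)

Node A sends A = g^x mod p = 14^5 mod 269.
14^1 ≡ 14 (mod 269)
14^2 = (14^1)^2 ≡ 14^2 = 196 ≡ 196 (mod 269)
14^4 = (14^2)^2 ≡ 196^2 = 38416 ≡ 218 (mod 269)
14^5 = 14^4 · 14^1 ≡ 218 · 14 ≡ 93 (mod 269).
So A = 93. Node B then computes K = A^y mod p = 93^7 mod 269.
93^1 ≡ 93 (mod 269)
93^2 = (93^1)^2 ≡ 93^2 = 8649 ≡ 41 (mod 269)
93^4 = (93^2)^2 ≡ 41^2 = 1681 ≡ 67 (mod 269)
93^7 = 93^4 · 93^2 · 93^1 ≡ 67 · 41 · 93 ≡ 190 (mod 269).

190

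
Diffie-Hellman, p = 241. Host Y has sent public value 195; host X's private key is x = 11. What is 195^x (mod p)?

92

Shared key K = 195^11 mod 241.
195^1 ≡ 195 (mod 241)
195^2 = (195^1)^2 ≡ 195^2 = 38025 ≡ 188 (mod 241)
195^4 = (195^2)^2 ≡ 188^2 = 35344 ≡ 158 (mod 241)
195^8 = (195^4)^2 ≡ 158^2 = 24964 ≡ 141 (mod 241)
195^11 = 195^8 · 195^2 · 195^1 ≡ 141 · 188 · 195 ≡ 92 (mod 241).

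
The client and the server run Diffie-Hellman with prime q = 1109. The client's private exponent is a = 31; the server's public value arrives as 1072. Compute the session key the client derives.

652

Shared key K = 1072^31 mod 1109.
1072^1 ≡ 1072 (mod 1109)
1072^2 = (1072^1)^2 ≡ 1072^2 = 1149184 ≡ 260 (mod 1109)
1072^4 = (1072^2)^2 ≡ 260^2 = 67600 ≡ 1060 (mod 1109)
1072^8 = (1072^4)^2 ≡ 1060^2 = 1123600 ≡ 183 (mod 1109)
1072^16 = (1072^8)^2 ≡ 183^2 = 33489 ≡ 219 (mod 1109)
1072^31 = 1072^16 · 1072^8 · 1072^4 · 1072^2 · 1072^1 ≡ 219 · 183 · 1060 · 260 · 1072 ≡ 652 (mod 1109).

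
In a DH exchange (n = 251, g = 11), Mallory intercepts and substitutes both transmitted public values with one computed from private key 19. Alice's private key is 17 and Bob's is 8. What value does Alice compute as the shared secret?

61

Alice receives Mallory's public value M = 11^19 mod 251 instead of the honest one.
11^1 ≡ 11 (mod 251)
11^2 = (11^1)^2 ≡ 11^2 = 121 ≡ 121 (mod 251)
11^4 = (11^2)^2 ≡ 121^2 = 14641 ≡ 83 (mod 251)
11^8 = (11^4)^2 ≡ 83^2 = 6889 ≡ 112 (mod 251)
11^16 = (11^8)^2 ≡ 112^2 = 12544 ≡ 245 (mod 251)
11^19 = 11^16 · 11^2 · 11^1 ≡ 245 · 121 · 11 ≡ 46 (mod 251).
So M = 46. Alice computes K = M^17 mod 251.
46^1 ≡ 46 (mod 251)
46^2 = (46^1)^2 ≡ 46^2 = 2116 ≡ 108 (mod 251)
46^4 = (46^2)^2 ≡ 108^2 = 11664 ≡ 118 (mod 251)
46^8 = (46^4)^2 ≡ 118^2 = 13924 ≡ 119 (mod 251)
46^16 = (46^8)^2 ≡ 119^2 = 14161 ≡ 105 (mod 251)
46^17 = 46^16 · 46^1 ≡ 105 · 46 ≡ 61 (mod 251).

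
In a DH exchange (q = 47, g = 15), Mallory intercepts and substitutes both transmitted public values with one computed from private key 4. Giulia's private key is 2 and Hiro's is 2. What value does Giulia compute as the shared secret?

Giulia receives Mallory's public value M = 15^4 mod 47 instead of the honest one.
15^1 ≡ 15 (mod 47)
15^2 = (15^1)^2 ≡ 15^2 = 225 ≡ 37 (mod 47)
15^4 = (15^2)^2 ≡ 37^2 = 1369 ≡ 6 (mod 47)
So M = 6. Giulia computes K = M^2 mod 47.
6^1 ≡ 6 (mod 47)
6^2 = (6^1)^2 ≡ 6^2 = 36 ≡ 36 (mod 47)

36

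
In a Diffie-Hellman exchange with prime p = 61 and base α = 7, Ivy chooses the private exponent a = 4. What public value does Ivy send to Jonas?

22

Public value = 7^4 (mod 61).
7^1 ≡ 7 (mod 61)
7^2 = (7^1)^2 ≡ 7^2 = 49 ≡ 49 (mod 61)
7^4 = (7^2)^2 ≡ 49^2 = 2401 ≡ 22 (mod 61)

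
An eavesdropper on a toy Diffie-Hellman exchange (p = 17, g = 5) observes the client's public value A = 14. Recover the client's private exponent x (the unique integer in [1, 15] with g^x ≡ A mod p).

5

Try successive powers of 5 modulo 17:
5^1 ≡ 5
5^2 ≡ 8
5^3 ≡ 6
5^4 ≡ 13
5^5 ≡ 14
Found: x = 5.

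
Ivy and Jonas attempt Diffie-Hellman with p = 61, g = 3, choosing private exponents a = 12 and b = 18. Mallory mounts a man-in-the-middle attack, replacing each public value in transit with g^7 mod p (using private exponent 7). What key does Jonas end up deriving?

Jonas receives Mallory's public value M = 3^7 mod 61 instead of the honest one.
3^1 ≡ 3 (mod 61)
3^2 = (3^1)^2 ≡ 3^2 = 9 ≡ 9 (mod 61)
3^4 = (3^2)^2 ≡ 9^2 = 81 ≡ 20 (mod 61)
3^7 = 3^4 · 3^2 · 3^1 ≡ 20 · 9 · 3 ≡ 52 (mod 61).
So M = 52. Jonas computes K = M^18 mod 61.
52^1 ≡ 52 (mod 61)
52^2 = (52^1)^2 ≡ 52^2 = 2704 ≡ 20 (mod 61)
52^4 = (52^2)^2 ≡ 20^2 = 400 ≡ 34 (mod 61)
52^8 = (52^4)^2 ≡ 34^2 = 1156 ≡ 58 (mod 61)
52^16 = (52^8)^2 ≡ 58^2 = 3364 ≡ 9 (mod 61)
52^18 = 52^16 · 52^2 ≡ 9 · 20 ≡ 58 (mod 61).

58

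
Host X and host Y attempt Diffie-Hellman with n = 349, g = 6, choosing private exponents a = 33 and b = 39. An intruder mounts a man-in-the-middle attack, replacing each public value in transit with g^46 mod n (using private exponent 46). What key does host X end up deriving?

Host X receives an intruder's public value M = 6^46 mod 349 instead of the honest one.
6^1 ≡ 6 (mod 349)
6^2 = (6^1)^2 ≡ 6^2 = 36 ≡ 36 (mod 349)
6^4 = (6^2)^2 ≡ 36^2 = 1296 ≡ 249 (mod 349)
6^8 = (6^4)^2 ≡ 249^2 = 62001 ≡ 228 (mod 349)
6^16 = (6^8)^2 ≡ 228^2 = 51984 ≡ 332 (mod 349)
6^32 = (6^16)^2 ≡ 332^2 = 110224 ≡ 289 (mod 349)
6^46 = 6^32 · 6^8 · 6^4 · 6^2 ≡ 289 · 228 · 249 · 36 ≡ 261 (mod 349).
So M = 261. Host X computes K = M^33 mod 349.
261^1 ≡ 261 (mod 349)
261^2 = (261^1)^2 ≡ 261^2 = 68121 ≡ 66 (mod 349)
261^4 = (261^2)^2 ≡ 66^2 = 4356 ≡ 168 (mod 349)
261^8 = (261^4)^2 ≡ 168^2 = 28224 ≡ 304 (mod 349)
261^16 = (261^8)^2 ≡ 304^2 = 92416 ≡ 280 (mod 349)
261^32 = (261^16)^2 ≡ 280^2 = 78400 ≡ 224 (mod 349)
261^33 = 261^32 · 261^1 ≡ 224 · 261 ≡ 181 (mod 349).

181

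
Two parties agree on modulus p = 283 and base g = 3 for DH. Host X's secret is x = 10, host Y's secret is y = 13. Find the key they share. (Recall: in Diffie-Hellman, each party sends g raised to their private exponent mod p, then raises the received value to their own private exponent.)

103

Host Y sends B = g^y mod p = 3^13 mod 283.
3^1 ≡ 3 (mod 283)
3^2 = (3^1)^2 ≡ 3^2 = 9 ≡ 9 (mod 283)
3^4 = (3^2)^2 ≡ 9^2 = 81 ≡ 81 (mod 283)
3^8 = (3^4)^2 ≡ 81^2 = 6561 ≡ 52 (mod 283)
3^13 = 3^8 · 3^4 · 3^1 ≡ 52 · 81 · 3 ≡ 184 (mod 283).
So B = 184. Host X then computes K = B^x mod p = 184^10 mod 283.
184^1 ≡ 184 (mod 283)
184^2 = (184^1)^2 ≡ 184^2 = 33856 ≡ 179 (mod 283)
184^4 = (184^2)^2 ≡ 179^2 = 32041 ≡ 62 (mod 283)
184^8 = (184^4)^2 ≡ 62^2 = 3844 ≡ 165 (mod 283)
184^10 = 184^8 · 184^2 ≡ 165 · 179 ≡ 103 (mod 283).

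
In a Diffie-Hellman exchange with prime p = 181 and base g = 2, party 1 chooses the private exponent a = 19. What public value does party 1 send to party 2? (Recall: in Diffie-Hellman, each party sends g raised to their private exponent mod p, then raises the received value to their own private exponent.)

112

Public value = 2^19 mod 181.
2^1 ≡ 2 (mod 181)
2^2 = (2^1)^2 ≡ 2^2 = 4 ≡ 4 (mod 181)
2^4 = (2^2)^2 ≡ 4^2 = 16 ≡ 16 (mod 181)
2^8 = (2^4)^2 ≡ 16^2 = 256 ≡ 75 (mod 181)
2^16 = (2^8)^2 ≡ 75^2 = 5625 ≡ 14 (mod 181)
2^19 = 2^16 · 2^2 · 2^1 ≡ 14 · 4 · 2 ≡ 112 (mod 181).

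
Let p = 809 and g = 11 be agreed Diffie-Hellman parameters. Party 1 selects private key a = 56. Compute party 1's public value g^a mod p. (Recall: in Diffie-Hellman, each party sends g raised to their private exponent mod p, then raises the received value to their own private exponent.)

298

Public value = 11^56 mod 809.
11^1 ≡ 11 (mod 809)
11^2 = (11^1)^2 ≡ 11^2 = 121 ≡ 121 (mod 809)
11^4 = (11^2)^2 ≡ 121^2 = 14641 ≡ 79 (mod 809)
11^8 = (11^4)^2 ≡ 79^2 = 6241 ≡ 578 (mod 809)
11^16 = (11^8)^2 ≡ 578^2 = 334084 ≡ 776 (mod 809)
11^32 = (11^16)^2 ≡ 776^2 = 602176 ≡ 280 (mod 809)
11^56 = 11^32 · 11^16 · 11^8 ≡ 280 · 776 · 578 ≡ 298 (mod 809).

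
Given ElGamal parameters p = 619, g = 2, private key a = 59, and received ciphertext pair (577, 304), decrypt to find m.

542

Shared mask s = c₁^a mod p = 577^59 mod 619.
577^1 ≡ 577 (mod 619)
577^2 = (577^1)^2 ≡ 577^2 = 332929 ≡ 526 (mod 619)
577^4 = (577^2)^2 ≡ 526^2 = 276676 ≡ 602 (mod 619)
577^8 = (577^4)^2 ≡ 602^2 = 362404 ≡ 289 (mod 619)
577^16 = (577^8)^2 ≡ 289^2 = 83521 ≡ 575 (mod 619)
577^32 = (577^16)^2 ≡ 575^2 = 330625 ≡ 79 (mod 619)
577^59 = 577^32 · 577^16 · 577^8 · 577^2 · 577^1 ≡ 79 · 575 · 289 · 526 · 577 ≡ 398 (mod 619).
So s = 398; s⁻¹ ≡ 14 (mod 619).
m = c₂ · s⁻¹ mod 619 = 304 · 14 mod 619 = 542.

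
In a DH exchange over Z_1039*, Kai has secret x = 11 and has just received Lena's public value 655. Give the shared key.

Shared key K = 655^11 mod 1039.
655^1 ≡ 655 (mod 1039)
655^2 = (655^1)^2 ≡ 655^2 = 429025 ≡ 957 (mod 1039)
655^4 = (655^2)^2 ≡ 957^2 = 915849 ≡ 490 (mod 1039)
655^8 = (655^4)^2 ≡ 490^2 = 240100 ≡ 91 (mod 1039)
655^11 = 655^8 · 655^2 · 655^1 ≡ 91 · 957 · 655 ≡ 885 (mod 1039).

885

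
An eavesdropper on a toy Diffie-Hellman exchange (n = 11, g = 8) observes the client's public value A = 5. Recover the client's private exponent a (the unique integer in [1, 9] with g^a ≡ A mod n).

Try successive powers of 8 modulo 11:
8^1 ≡ 8
8^2 ≡ 9
8^3 ≡ 6
8^4 ≡ 4
8^5 ≡ 10
8^6 ≡ 3
8^7 ≡ 2
8^8 ≡ 5
Found: a = 8.

8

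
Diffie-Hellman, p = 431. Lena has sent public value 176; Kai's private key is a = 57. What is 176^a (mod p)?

207

Shared key K = 176^57 mod 431.
176^1 ≡ 176 (mod 431)
176^2 = (176^1)^2 ≡ 176^2 = 30976 ≡ 375 (mod 431)
176^4 = (176^2)^2 ≡ 375^2 = 140625 ≡ 119 (mod 431)
176^8 = (176^4)^2 ≡ 119^2 = 14161 ≡ 369 (mod 431)
176^16 = (176^8)^2 ≡ 369^2 = 136161 ≡ 396 (mod 431)
176^32 = (176^16)^2 ≡ 396^2 = 156816 ≡ 363 (mod 431)
176^57 = 176^32 · 176^16 · 176^8 · 176^1 ≡ 363 · 396 · 369 · 176 ≡ 207 (mod 431).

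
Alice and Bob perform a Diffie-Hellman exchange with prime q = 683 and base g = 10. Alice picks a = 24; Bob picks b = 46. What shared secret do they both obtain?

508

Alice sends A = g^a mod q = 10^24 mod 683.
10^1 ≡ 10 (mod 683)
10^2 = (10^1)^2 ≡ 10^2 = 100 ≡ 100 (mod 683)
10^4 = (10^2)^2 ≡ 100^2 = 10000 ≡ 438 (mod 683)
10^8 = (10^4)^2 ≡ 438^2 = 191844 ≡ 604 (mod 683)
10^16 = (10^8)^2 ≡ 604^2 = 364816 ≡ 94 (mod 683)
10^24 = 10^16 · 10^8 ≡ 94 · 604 ≡ 87 (mod 683).
So A = 87. Bob then computes K = A^b mod q = 87^46 mod 683.
87^1 ≡ 87 (mod 683)
87^2 = (87^1)^2 ≡ 87^2 = 7569 ≡ 56 (mod 683)
87^4 = (87^2)^2 ≡ 56^2 = 3136 ≡ 404 (mod 683)
87^8 = (87^4)^2 ≡ 404^2 = 163216 ≡ 662 (mod 683)
87^16 = (87^8)^2 ≡ 662^2 = 438244 ≡ 441 (mod 683)
87^32 = (87^16)^2 ≡ 441^2 = 194481 ≡ 509 (mod 683)
87^46 = 87^32 · 87^8 · 87^4 · 87^2 ≡ 509 · 662 · 404 · 56 ≡ 508 (mod 683).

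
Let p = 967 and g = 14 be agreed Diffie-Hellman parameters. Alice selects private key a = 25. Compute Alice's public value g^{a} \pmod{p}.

Public value = 14^{25} \pmod{967}.
14^1 ≡ 14 (mod 967)
14^2 = (14^1)^2 ≡ 14^2 = 196 ≡ 196 (mod 967)
14^4 = (14^2)^2 ≡ 196^2 = 38416 ≡ 703 (mod 967)
14^8 = (14^4)^2 ≡ 703^2 = 494209 ≡ 72 (mod 967)
14^16 = (14^8)^2 ≡ 72^2 = 5184 ≡ 349 (mod 967)
14^25 = 14^16 · 14^8 · 14^1 ≡ 349 · 72 · 14 ≡ 771 (mod 967).

771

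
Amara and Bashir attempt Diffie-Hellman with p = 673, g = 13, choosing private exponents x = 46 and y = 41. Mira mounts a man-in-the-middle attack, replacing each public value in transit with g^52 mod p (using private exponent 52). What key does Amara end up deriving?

223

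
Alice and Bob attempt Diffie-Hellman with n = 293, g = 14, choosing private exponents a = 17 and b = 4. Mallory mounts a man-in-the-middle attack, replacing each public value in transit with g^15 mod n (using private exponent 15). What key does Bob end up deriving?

Bob receives Mallory's public value M = 14^15 mod 293 instead of the honest one.
14^1 ≡ 14 (mod 293)
14^2 = (14^1)^2 ≡ 14^2 = 196 ≡ 196 (mod 293)
14^4 = (14^2)^2 ≡ 196^2 = 38416 ≡ 33 (mod 293)
14^8 = (14^4)^2 ≡ 33^2 = 1089 ≡ 210 (mod 293)
14^15 = 14^8 · 14^4 · 14^2 · 14^1 ≡ 210 · 33 · 196 · 14 ≡ 220 (mod 293).
So M = 220. Bob computes K = M^4 mod 293.
220^1 ≡ 220 (mod 293)
220^2 = (220^1)^2 ≡ 220^2 = 48400 ≡ 55 (mod 293)
220^4 = (220^2)^2 ≡ 55^2 = 3025 ≡ 95 (mod 293)

95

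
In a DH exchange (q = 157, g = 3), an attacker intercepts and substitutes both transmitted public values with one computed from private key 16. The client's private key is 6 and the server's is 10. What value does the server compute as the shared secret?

The server receives an attacker's public value M = 3^16 mod 157 instead of the honest one.
3^1 ≡ 3 (mod 157)
3^2 = (3^1)^2 ≡ 3^2 = 9 ≡ 9 (mod 157)
3^4 = (3^2)^2 ≡ 9^2 = 81 ≡ 81 (mod 157)
3^8 = (3^4)^2 ≡ 81^2 = 6561 ≡ 124 (mod 157)
3^16 = (3^8)^2 ≡ 124^2 = 15376 ≡ 147 (mod 157)
So M = 147. The server computes K = M^10 mod 157.
147^1 ≡ 147 (mod 157)
147^2 = (147^1)^2 ≡ 147^2 = 21609 ≡ 100 (mod 157)
147^4 = (147^2)^2 ≡ 100^2 = 10000 ≡ 109 (mod 157)
147^8 = (147^4)^2 ≡ 109^2 = 11881 ≡ 106 (mod 157)
147^10 = 147^8 · 147^2 ≡ 106 · 100 ≡ 81 (mod 157).

81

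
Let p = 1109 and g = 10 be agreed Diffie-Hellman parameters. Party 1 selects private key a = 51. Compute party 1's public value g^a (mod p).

613

Public value = 10^51 (mod 1109).
10^1 ≡ 10 (mod 1109)
10^2 = (10^1)^2 ≡ 10^2 = 100 ≡ 100 (mod 1109)
10^4 = (10^2)^2 ≡ 100^2 = 10000 ≡ 19 (mod 1109)
10^8 = (10^4)^2 ≡ 19^2 = 361 ≡ 361 (mod 1109)
10^16 = (10^8)^2 ≡ 361^2 = 130321 ≡ 568 (mod 1109)
10^32 = (10^16)^2 ≡ 568^2 = 322624 ≡ 1014 (mod 1109)
10^51 = 10^32 · 10^16 · 10^2 · 10^1 ≡ 1014 · 568 · 100 · 10 ≡ 613 (mod 1109).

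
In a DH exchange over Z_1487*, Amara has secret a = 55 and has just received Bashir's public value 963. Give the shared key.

72

Shared key K = 963^55 mod 1487.
963^1 ≡ 963 (mod 1487)
963^2 = (963^1)^2 ≡ 963^2 = 927369 ≡ 968 (mod 1487)
963^4 = (963^2)^2 ≡ 968^2 = 937024 ≡ 214 (mod 1487)
963^8 = (963^4)^2 ≡ 214^2 = 45796 ≡ 1186 (mod 1487)
963^16 = (963^8)^2 ≡ 1186^2 = 1406596 ≡ 1381 (mod 1487)
963^32 = (963^16)^2 ≡ 1381^2 = 1907161 ≡ 827 (mod 1487)
963^55 = 963^32 · 963^16 · 963^4 · 963^2 · 963^1 ≡ 827 · 1381 · 214 · 968 · 963 ≡ 72 (mod 1487).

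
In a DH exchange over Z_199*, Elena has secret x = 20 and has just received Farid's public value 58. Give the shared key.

180

Shared key K = 58^20 mod 199.
58^1 ≡ 58 (mod 199)
58^2 = (58^1)^2 ≡ 58^2 = 3364 ≡ 180 (mod 199)
58^4 = (58^2)^2 ≡ 180^2 = 32400 ≡ 162 (mod 199)
58^8 = (58^4)^2 ≡ 162^2 = 26244 ≡ 175 (mod 199)
58^16 = (58^8)^2 ≡ 175^2 = 30625 ≡ 178 (mod 199)
58^20 = 58^16 · 58^4 ≡ 178 · 162 ≡ 180 (mod 199).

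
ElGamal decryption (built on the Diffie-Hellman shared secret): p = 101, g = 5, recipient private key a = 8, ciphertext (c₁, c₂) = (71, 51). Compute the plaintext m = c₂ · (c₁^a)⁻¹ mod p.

63

Shared mask s = c₁^a mod p = 71^8 mod 101.
71^1 ≡ 71 (mod 101)
71^2 = (71^1)^2 ≡ 71^2 = 5041 ≡ 92 (mod 101)
71^4 = (71^2)^2 ≡ 92^2 = 8464 ≡ 81 (mod 101)
71^8 = (71^4)^2 ≡ 81^2 = 6561 ≡ 97 (mod 101)
So s = 97; s⁻¹ ≡ 25 (mod 101).
m = c₂ · s⁻¹ mod 101 = 51 · 25 mod 101 = 63.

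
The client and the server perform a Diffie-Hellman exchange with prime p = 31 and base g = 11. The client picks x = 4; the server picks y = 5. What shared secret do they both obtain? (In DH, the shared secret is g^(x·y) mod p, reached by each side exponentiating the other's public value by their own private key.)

The server sends B = g^y mod p = 11^5 mod 31.
11^1 ≡ 11 (mod 31)
11^2 = (11^1)^2 ≡ 11^2 = 121 ≡ 28 (mod 31)
11^4 = (11^2)^2 ≡ 28^2 = 784 ≡ 9 (mod 31)
11^5 = 11^4 · 11^1 ≡ 9 · 11 ≡ 6 (mod 31).
So B = 6. The client then computes K = B^x mod p = 6^4 mod 31.
6^1 ≡ 6 (mod 31)
6^2 = (6^1)^2 ≡ 6^2 = 36 ≡ 5 (mod 31)
6^4 = (6^2)^2 ≡ 5^2 = 25 ≡ 25 (mod 31)

25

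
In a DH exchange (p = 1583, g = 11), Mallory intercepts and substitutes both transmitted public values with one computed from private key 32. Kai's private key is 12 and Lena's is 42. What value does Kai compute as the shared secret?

Kai receives Mallory's public value M = 11^32 mod 1583 instead of the honest one.
11^1 ≡ 11 (mod 1583)
11^2 = (11^1)^2 ≡ 11^2 = 121 ≡ 121 (mod 1583)
11^4 = (11^2)^2 ≡ 121^2 = 14641 ≡ 394 (mod 1583)
11^8 = (11^4)^2 ≡ 394^2 = 155236 ≡ 102 (mod 1583)
11^16 = (11^8)^2 ≡ 102^2 = 10404 ≡ 906 (mod 1583)
11^32 = (11^16)^2 ≡ 906^2 = 820836 ≡ 842 (mod 1583)
So M = 842. Kai computes K = M^12 mod 1583.
842^1 ≡ 842 (mod 1583)
842^2 = (842^1)^2 ≡ 842^2 = 708964 ≡ 1363 (mod 1583)
842^4 = (842^2)^2 ≡ 1363^2 = 1857769 ≡ 910 (mod 1583)
842^8 = (842^4)^2 ≡ 910^2 = 828100 ≡ 191 (mod 1583)
842^12 = 842^8 · 842^4 ≡ 191 · 910 ≡ 1263 (mod 1583).

1263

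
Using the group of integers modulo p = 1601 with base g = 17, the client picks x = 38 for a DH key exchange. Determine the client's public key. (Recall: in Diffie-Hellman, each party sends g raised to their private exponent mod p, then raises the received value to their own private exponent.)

Public value = 17^38 mod 1601.
17^1 ≡ 17 (mod 1601)
17^2 = (17^1)^2 ≡ 17^2 = 289 ≡ 289 (mod 1601)
17^4 = (17^2)^2 ≡ 289^2 = 83521 ≡ 269 (mod 1601)
17^8 = (17^4)^2 ≡ 269^2 = 72361 ≡ 316 (mod 1601)
17^16 = (17^8)^2 ≡ 316^2 = 99856 ≡ 594 (mod 1601)
17^32 = (17^16)^2 ≡ 594^2 = 352836 ≡ 616 (mod 1601)
17^38 = 17^32 · 17^4 · 17^2 ≡ 616 · 269 · 289 ≡ 945 (mod 1601).

945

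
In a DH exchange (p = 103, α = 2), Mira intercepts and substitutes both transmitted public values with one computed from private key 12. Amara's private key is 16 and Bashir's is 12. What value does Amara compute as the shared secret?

Amara receives Mira's public value M = 2^12 mod 103 instead of the honest one.
2^1 ≡ 2 (mod 103)
2^2 = (2^1)^2 ≡ 2^2 = 4 ≡ 4 (mod 103)
2^4 = (2^2)^2 ≡ 4^2 = 16 ≡ 16 (mod 103)
2^8 = (2^4)^2 ≡ 16^2 = 256 ≡ 50 (mod 103)
2^12 = 2^8 · 2^4 ≡ 50 · 16 ≡ 79 (mod 103).
So M = 79. Amara computes K = M^16 mod 103.
79^1 ≡ 79 (mod 103)
79^2 = (79^1)^2 ≡ 79^2 = 6241 ≡ 61 (mod 103)
79^4 = (79^2)^2 ≡ 61^2 = 3721 ≡ 13 (mod 103)
79^8 = (79^4)^2 ≡ 13^2 = 169 ≡ 66 (mod 103)
79^16 = (79^8)^2 ≡ 66^2 = 4356 ≡ 30 (mod 103)

30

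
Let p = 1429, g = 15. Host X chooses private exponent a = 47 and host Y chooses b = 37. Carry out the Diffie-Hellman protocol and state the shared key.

Host X sends A = g^a mod p = 15^47 mod 1429.
15^1 ≡ 15 (mod 1429)
15^2 = (15^1)^2 ≡ 15^2 = 225 ≡ 225 (mod 1429)
15^4 = (15^2)^2 ≡ 225^2 = 50625 ≡ 610 (mod 1429)
15^8 = (15^4)^2 ≡ 610^2 = 372100 ≡ 560 (mod 1429)
15^16 = (15^8)^2 ≡ 560^2 = 313600 ≡ 649 (mod 1429)
15^32 = (15^16)^2 ≡ 649^2 = 421201 ≡ 1075 (mod 1429)
15^47 = 15^32 · 15^8 · 15^4 · 15^2 · 15^1 ≡ 1075 · 560 · 610 · 225 · 15 ≡ 1260 (mod 1429).
So A = 1260. Host Y then computes K = A^b mod p = 1260^37 mod 1429.
1260^1 ≡ 1260 (mod 1429)
1260^2 = (1260^1)^2 ≡ 1260^2 = 1587600 ≡ 1410 (mod 1429)
1260^4 = (1260^2)^2 ≡ 1410^2 = 1988100 ≡ 361 (mod 1429)
1260^8 = (1260^4)^2 ≡ 361^2 = 130321 ≡ 282 (mod 1429)
1260^16 = (1260^8)^2 ≡ 282^2 = 79524 ≡ 929 (mod 1429)
1260^32 = (1260^16)^2 ≡ 929^2 = 863041 ≡ 1354 (mod 1429)
1260^37 = 1260^32 · 1260^4 · 1260^1 ≡ 1354 · 361 · 1260 ≡ 17 (mod 1429).

17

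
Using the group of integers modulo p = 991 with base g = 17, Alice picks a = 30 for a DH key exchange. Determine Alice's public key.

118

Public value = 17^30 mod 991.
17^1 ≡ 17 (mod 991)
17^2 = (17^1)^2 ≡ 17^2 = 289 ≡ 289 (mod 991)
17^4 = (17^2)^2 ≡ 289^2 = 83521 ≡ 277 (mod 991)
17^8 = (17^4)^2 ≡ 277^2 = 76729 ≡ 422 (mod 991)
17^16 = (17^8)^2 ≡ 422^2 = 178084 ≡ 695 (mod 991)
17^30 = 17^16 · 17^8 · 17^4 · 17^2 ≡ 695 · 422 · 277 · 289 ≡ 118 (mod 991).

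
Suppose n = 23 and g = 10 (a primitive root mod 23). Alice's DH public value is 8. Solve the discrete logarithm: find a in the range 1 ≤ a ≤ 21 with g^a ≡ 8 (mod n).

2

Try successive powers of 10 modulo 23:
10^1 ≡ 10
10^2 ≡ 8
Found: a = 2.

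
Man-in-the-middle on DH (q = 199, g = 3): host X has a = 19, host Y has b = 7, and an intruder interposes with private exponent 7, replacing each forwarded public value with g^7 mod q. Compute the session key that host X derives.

Host X receives an intruder's public value M = 3^7 mod 199 instead of the honest one.
3^1 ≡ 3 (mod 199)
3^2 = (3^1)^2 ≡ 3^2 = 9 ≡ 9 (mod 199)
3^4 = (3^2)^2 ≡ 9^2 = 81 ≡ 81 (mod 199)
3^7 = 3^4 · 3^2 · 3^1 ≡ 81 · 9 · 3 ≡ 197 (mod 199).
So M = 197. Host X computes K = M^19 mod 199.
197^1 ≡ 197 (mod 199)
197^2 = (197^1)^2 ≡ 197^2 = 38809 ≡ 4 (mod 199)
197^4 = (197^2)^2 ≡ 4^2 = 16 ≡ 16 (mod 199)
197^8 = (197^4)^2 ≡ 16^2 = 256 ≡ 57 (mod 199)
197^16 = (197^8)^2 ≡ 57^2 = 3249 ≡ 65 (mod 199)
197^19 = 197^16 · 197^2 · 197^1 ≡ 65 · 4 · 197 ≡ 77 (mod 199).

77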